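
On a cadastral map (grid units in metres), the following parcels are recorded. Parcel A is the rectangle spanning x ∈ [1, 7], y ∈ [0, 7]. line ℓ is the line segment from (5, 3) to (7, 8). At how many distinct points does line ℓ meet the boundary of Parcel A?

1

The segment meets the boundary at (6.6,7).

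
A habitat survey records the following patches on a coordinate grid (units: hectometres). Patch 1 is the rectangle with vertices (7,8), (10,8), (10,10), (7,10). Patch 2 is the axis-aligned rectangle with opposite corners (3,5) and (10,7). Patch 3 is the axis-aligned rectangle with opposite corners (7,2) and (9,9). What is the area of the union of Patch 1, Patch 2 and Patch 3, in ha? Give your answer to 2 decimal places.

28.00

By inclusion–exclusion:
Individual areas: |Patch 1| = 6, |Patch 2| = 14, |Patch 3| = 14.
|Patch 1∩Patch 2| = 0 (no overlap).
|Patch 1∩Patch 3|: x∈[7,9], y∈[8,9] → 2·1 = 2.
|Patch 2∩Patch 3|: x∈[7,9], y∈[5,7] → 2·2 = 4.
|Patch 1∩Patch 2∩Patch 3| = 0.
|Patch 1 ∪ Patch 2 ∪ Patch 3| = 34 − 6 + 0 = 28.00.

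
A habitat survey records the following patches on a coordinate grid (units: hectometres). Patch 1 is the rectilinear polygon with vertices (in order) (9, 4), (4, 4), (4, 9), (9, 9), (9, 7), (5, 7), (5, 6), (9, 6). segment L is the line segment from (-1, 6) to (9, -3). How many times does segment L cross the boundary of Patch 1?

The segment lies entirely outside Patch 1 and never meets its boundary.

0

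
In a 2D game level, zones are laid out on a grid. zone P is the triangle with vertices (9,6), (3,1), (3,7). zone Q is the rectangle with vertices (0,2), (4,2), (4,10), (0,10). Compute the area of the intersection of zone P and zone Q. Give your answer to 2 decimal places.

4.92

The intersection is the polygon with vertices (3,7), (4,6.833), (4,2), (3,2).
By the shoelace formula its area is 4.92.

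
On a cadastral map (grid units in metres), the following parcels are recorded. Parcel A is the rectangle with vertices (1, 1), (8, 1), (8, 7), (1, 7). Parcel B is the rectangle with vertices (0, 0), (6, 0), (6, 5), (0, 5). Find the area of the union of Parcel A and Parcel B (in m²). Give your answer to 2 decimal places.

By inclusion–exclusion:
Individual areas: |Parcel A| = 42, |Parcel B| = 30.
|Parcel A∩Parcel B|: x∈[1,6], y∈[1,5] → 5·4 = 20.
|Parcel A ∪ Parcel B| = 72 − 20 = 52.00.

52.00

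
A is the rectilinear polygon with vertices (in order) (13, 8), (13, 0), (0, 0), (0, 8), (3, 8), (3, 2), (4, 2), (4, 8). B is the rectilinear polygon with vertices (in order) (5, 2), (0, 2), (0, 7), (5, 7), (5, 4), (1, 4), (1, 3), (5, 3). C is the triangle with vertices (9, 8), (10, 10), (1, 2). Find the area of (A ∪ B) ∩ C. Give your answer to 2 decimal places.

3.61

|A ∪ B| = 102.
|(A ∪ B) ∩ C| = 3.61.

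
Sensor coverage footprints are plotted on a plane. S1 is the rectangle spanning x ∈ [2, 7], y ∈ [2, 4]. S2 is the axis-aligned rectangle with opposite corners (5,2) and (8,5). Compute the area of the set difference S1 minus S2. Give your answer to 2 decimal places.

6.00

|S1∩S2|: x∈[5,7], y∈[2,4] → 2·2 = 4.
|S1| = 10.
|S1 ∖ S2| = |S1| − |S1∩S2| = 10 − 4 = 6.00.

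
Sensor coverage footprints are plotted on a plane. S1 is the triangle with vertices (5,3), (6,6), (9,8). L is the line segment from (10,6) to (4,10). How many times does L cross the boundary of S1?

The segment meets the boundary at (8,7.333), (8.304,7.13).

2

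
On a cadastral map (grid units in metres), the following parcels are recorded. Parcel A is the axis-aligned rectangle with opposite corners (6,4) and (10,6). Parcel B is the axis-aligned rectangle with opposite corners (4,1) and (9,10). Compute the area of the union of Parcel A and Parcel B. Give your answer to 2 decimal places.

47.00

By inclusion–exclusion:
Individual areas: |Parcel A| = 8, |Parcel B| = 45.
|Parcel A∩Parcel B|: x∈[6,9], y∈[4,6] → 3·2 = 6.
|Parcel A ∪ Parcel B| = 53 − 6 = 47.00.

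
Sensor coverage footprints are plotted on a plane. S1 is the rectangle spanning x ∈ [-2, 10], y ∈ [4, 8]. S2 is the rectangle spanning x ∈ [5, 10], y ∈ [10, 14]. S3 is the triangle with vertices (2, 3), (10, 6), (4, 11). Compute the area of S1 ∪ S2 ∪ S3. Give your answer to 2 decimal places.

75.72

By inclusion–exclusion:
Individual areas: |S1| = 48, |S2| = 20, |S3| = 29.
|S1∩S2| = 0 (no overlap).
|S1∩S3| = 21.2667.
|S2∩S3| = 0.0167.
|S1∩S2∩S3| = 0.
|S1 ∪ S2 ∪ S3| = 97 − 21.2833 + 0 = 75.72.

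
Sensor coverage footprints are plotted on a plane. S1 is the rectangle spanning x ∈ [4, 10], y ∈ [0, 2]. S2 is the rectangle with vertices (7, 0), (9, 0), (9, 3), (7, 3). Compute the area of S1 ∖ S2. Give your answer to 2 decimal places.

|S1∩S2|: x∈[7,9], y∈[0,2] → 2·2 = 4.
|S1| = 12.
|S1 ∖ S2| = |S1| − |S1∩S2| = 12 − 4 = 8.00.

8.00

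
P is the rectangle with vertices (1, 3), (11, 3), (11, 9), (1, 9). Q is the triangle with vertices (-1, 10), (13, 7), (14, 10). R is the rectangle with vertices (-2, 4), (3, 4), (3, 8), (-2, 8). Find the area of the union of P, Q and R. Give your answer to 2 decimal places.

88.74

By inclusion–exclusion:
Individual areas: |P| = 60, |Q| = 22.5, |R| = 20.
|P∩Q| = 5.7619.
|P∩R|: x∈[1,3], y∈[4,8] → 2·4 = 8.
|Q∩R| = 0.
|P∩Q∩R| = 0.
|P ∪ Q ∪ R| = 102.5 − 13.7619 + 0 = 88.74.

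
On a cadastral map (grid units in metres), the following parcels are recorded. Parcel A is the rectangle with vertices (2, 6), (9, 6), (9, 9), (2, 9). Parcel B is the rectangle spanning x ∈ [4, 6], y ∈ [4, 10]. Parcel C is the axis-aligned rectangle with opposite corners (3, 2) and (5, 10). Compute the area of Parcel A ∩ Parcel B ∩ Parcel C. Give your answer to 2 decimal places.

3.00

The intersection is the polygon with vertices (4,6), (4,9), (5,9), (5,6).
By the shoelace formula its area is 3.00.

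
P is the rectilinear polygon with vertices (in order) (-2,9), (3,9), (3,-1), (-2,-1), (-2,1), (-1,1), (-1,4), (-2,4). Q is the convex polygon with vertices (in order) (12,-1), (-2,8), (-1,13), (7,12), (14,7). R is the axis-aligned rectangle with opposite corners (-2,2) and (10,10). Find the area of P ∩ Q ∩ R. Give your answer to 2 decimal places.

12.94

The intersection is the polygon with vertices (3,4.786), (-2,8), (-1.8,9), (3,9).
By the shoelace formula its area is 12.94.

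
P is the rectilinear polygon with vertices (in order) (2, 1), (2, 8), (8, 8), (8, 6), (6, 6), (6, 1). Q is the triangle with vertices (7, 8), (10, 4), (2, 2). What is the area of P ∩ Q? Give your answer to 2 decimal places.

10.33

The intersection is the polygon with vertices (8,6), (6,6), (6,3), (2,2), (7,8), (8,6.667).
By the shoelace formula its area is 10.33.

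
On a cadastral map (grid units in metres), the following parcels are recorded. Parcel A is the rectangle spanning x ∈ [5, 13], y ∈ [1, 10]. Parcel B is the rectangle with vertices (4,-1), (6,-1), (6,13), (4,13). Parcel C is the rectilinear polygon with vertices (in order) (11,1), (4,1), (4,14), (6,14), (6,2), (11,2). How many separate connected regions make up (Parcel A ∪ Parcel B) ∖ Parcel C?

(Parcel A ∪ Parcel B) ∖ Parcel C splits into 2 disjoint pieces (area 58, area 4).

2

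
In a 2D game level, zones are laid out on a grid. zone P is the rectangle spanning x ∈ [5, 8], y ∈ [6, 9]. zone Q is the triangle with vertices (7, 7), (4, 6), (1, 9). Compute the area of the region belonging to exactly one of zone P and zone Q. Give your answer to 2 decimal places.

|zone P| = 9, |zone Q| = 6, |zone P∩zone Q| = 1.3333.
|zone P △ zone Q| = |zone P| + |zone Q| − 2·|zone P∩zone Q| = 9 + 6 − 2.6667 = 12.33.

12.33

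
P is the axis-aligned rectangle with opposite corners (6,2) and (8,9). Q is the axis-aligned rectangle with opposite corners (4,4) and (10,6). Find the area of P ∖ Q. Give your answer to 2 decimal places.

10.00

|P∩Q|: x∈[6,8], y∈[4,6] → 2·2 = 4.
|P| = 14.
|P ∖ Q| = |P| − |P∩Q| = 14 − 4 = 10.00.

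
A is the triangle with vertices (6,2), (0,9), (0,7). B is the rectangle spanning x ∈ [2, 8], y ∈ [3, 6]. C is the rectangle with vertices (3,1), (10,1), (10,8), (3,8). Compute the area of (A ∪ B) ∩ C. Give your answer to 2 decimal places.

The region (A ∪ B) ∩ C is the polygon with vertices (4.8,3), (3,3), (3,6), (8,6), (8,3), (5.143,3), (6,2).
By the shoelace formula its area is 15.17.

15.17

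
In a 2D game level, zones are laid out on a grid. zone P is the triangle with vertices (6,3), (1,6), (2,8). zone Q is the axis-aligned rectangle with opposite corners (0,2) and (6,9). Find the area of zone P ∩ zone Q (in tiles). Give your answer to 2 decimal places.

The intersection is the polygon with vertices (1,6), (2,8), (6,3).
By the shoelace formula its area is 6.50.

6.50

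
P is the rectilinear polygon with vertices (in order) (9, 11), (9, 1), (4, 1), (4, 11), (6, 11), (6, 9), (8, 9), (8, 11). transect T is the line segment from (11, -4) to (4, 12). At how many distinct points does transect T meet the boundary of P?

2

The segment meets the boundary at (8.812,1), (4.438,11).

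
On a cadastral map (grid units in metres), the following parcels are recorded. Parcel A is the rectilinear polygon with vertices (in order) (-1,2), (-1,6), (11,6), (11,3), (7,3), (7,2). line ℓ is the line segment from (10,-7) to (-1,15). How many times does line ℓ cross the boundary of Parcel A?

The segment meets the boundary at (3.5,6), (5.5,2).

2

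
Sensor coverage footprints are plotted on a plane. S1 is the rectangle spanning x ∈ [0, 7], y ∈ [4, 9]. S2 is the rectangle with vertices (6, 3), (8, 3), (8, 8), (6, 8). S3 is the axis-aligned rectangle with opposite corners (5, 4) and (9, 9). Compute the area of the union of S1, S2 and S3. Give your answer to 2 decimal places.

By inclusion–exclusion:
Individual areas: |S1| = 35, |S2| = 10, |S3| = 20.
|S1∩S2|: x∈[6,7], y∈[4,8] → 1·4 = 4.
|S1∩S3|: x∈[5,7], y∈[4,9] → 2·5 = 10.
|S2∩S3|: x∈[6,8], y∈[4,8] → 2·4 = 8.
|S1∩S2∩S3| = 4.
|S1 ∪ S2 ∪ S3| = 65 − 22 + 4 = 47.00.

47.00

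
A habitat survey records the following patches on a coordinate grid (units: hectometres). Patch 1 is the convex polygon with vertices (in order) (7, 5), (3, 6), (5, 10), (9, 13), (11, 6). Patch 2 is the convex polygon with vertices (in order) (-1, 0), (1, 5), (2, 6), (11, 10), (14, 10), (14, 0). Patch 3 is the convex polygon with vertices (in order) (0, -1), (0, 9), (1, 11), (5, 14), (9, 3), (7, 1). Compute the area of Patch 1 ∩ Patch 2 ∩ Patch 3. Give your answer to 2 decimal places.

The intersection is the polygon with vertices (3.286,6.571), (7.087,8.261), (8.167,5.292), (7,5), (3,6).
By the shoelace formula its area is 9.30.

9.30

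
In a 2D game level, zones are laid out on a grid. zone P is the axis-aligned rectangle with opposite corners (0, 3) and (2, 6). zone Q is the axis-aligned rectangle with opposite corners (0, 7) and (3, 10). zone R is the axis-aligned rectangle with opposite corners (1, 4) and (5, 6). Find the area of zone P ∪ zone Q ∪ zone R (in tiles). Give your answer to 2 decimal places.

By inclusion–exclusion:
Individual areas: |zone P| = 6, |zone Q| = 9, |zone R| = 8.
|zone P∩zone Q| = 0 (no overlap).
|zone P∩zone R|: x∈[1,2], y∈[4,6] → 1·2 = 2.
|zone Q∩zone R| = 0 (no overlap).
|zone P∩zone Q∩zone R| = 0.
|zone P ∪ zone Q ∪ zone R| = 23 − 2 + 0 = 21.00.

21.00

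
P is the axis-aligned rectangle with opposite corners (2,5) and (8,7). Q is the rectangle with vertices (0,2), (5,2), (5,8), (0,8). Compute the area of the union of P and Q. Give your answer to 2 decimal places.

By inclusion–exclusion:
Individual areas: |P| = 12, |Q| = 30.
|P∩Q|: x∈[2,5], y∈[5,7] → 3·2 = 6.
|P ∪ Q| = 42 − 6 = 36.00.

36.00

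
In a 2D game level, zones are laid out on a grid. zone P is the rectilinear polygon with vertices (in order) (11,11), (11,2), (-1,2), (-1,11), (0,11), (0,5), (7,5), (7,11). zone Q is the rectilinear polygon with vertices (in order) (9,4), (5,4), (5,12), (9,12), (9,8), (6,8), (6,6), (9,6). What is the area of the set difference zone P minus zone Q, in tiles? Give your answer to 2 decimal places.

|zone P| = 66, |zone P∩zone Q| = 12.
|zone P ∖ zone Q| = |zone P| − |zone P∩zone Q| = 66 − 12 = 54.00.

54.00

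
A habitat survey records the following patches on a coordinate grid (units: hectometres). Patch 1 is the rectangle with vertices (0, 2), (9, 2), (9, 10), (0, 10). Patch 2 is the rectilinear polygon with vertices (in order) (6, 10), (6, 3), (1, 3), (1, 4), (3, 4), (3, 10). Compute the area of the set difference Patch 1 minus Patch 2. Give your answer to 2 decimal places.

|Patch 1| = 72, |Patch 1∩Patch 2| = 23.
|Patch 1 ∖ Patch 2| = |Patch 1| − |Patch 1∩Patch 2| = 72 − 23 = 49.00.

49.00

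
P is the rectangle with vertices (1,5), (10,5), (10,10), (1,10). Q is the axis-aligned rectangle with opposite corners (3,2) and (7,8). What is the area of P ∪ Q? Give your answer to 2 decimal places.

By inclusion–exclusion:
Individual areas: |P| = 45, |Q| = 24.
|P∩Q|: x∈[3,7], y∈[5,8] → 4·3 = 12.
|P ∪ Q| = 69 − 12 = 57.00.

57.00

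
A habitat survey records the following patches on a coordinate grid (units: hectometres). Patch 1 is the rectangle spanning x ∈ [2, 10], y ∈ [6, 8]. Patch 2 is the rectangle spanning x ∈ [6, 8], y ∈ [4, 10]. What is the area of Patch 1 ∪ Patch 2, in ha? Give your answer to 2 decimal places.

By inclusion–exclusion:
Individual areas: |Patch 1| = 16, |Patch 2| = 12.
|Patch 1∩Patch 2|: x∈[6,8], y∈[6,8] → 2·2 = 4.
|Patch 1 ∪ Patch 2| = 28 − 4 = 24.00.

24.00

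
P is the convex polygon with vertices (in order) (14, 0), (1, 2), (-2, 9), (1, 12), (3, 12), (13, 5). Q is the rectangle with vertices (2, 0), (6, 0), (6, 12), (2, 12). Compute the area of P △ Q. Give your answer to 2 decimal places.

|P| = 113.5, |Q| = 48, |P∩Q| = 38.6962.
|P △ Q| = |P| + |Q| − 2·|P∩Q| = 113.5 + 48 − 77.3923 = 84.11.

84.11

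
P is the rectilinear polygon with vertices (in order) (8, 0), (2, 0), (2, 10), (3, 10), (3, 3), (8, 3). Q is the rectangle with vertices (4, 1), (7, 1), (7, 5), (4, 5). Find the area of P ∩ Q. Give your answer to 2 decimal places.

6.00

The intersection is the polygon with vertices (7,3), (7,1), (4,1), (4,3).
By the shoelace formula its area is 6.00.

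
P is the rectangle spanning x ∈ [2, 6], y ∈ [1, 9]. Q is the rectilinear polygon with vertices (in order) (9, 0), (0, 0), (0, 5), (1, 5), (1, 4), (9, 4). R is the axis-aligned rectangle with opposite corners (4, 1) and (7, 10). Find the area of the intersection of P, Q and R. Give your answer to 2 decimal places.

The intersection is the polygon with vertices (4,1), (4,4), (6,4), (6,1).
By the shoelace formula its area is 6.00.

6.00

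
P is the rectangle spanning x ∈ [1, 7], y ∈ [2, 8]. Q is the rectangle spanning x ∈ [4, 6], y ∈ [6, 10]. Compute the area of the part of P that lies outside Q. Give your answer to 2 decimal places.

32.00

|P∩Q|: x∈[4,6], y∈[6,8] → 2·2 = 4.
|P| = 36.
|P ∖ Q| = |P| − |P∩Q| = 36 − 4 = 32.00.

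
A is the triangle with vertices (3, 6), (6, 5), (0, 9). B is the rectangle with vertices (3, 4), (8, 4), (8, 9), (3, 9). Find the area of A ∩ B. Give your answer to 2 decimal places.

1.50

The intersection is the polygon with vertices (6,5), (3,6), (3,7).
By the shoelace formula its area is 1.50.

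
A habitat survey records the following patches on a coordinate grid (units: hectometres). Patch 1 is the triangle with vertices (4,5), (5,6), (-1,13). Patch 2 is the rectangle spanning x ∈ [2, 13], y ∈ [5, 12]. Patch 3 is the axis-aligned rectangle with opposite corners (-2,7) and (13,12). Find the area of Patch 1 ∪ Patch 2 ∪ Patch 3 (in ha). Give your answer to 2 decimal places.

By inclusion–exclusion:
Individual areas: |Patch 1| = 6.5, |Patch 2| = 77, |Patch 3| = 75.
|Patch 1∩Patch 2| = 4.55.
|Patch 1∩Patch 3| = 4.0625.
|Patch 2∩Patch 3|: x∈[2,13], y∈[7,12] → 11·5 = 55.
|Patch 1∩Patch 2∩Patch 3| = 2.2286.
|Patch 1 ∪ Patch 2 ∪ Patch 3| = 158.5 − 63.6125 + 2.2286 = 97.12.

97.12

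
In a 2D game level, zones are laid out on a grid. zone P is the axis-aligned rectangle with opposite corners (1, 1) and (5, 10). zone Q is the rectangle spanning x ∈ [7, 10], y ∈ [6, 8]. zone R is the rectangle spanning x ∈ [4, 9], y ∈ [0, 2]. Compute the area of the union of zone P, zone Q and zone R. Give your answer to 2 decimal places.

51.00

By inclusion–exclusion:
Individual areas: |zone P| = 36, |zone Q| = 6, |zone R| = 10.
|zone P∩zone Q| = 0 (no overlap).
|zone P∩zone R|: x∈[4,5], y∈[1,2] → 1·1 = 1.
|zone Q∩zone R| = 0 (no overlap).
|zone P∩zone Q∩zone R| = 0.
|zone P ∪ zone Q ∪ zone R| = 52 − 1 + 0 = 51.00.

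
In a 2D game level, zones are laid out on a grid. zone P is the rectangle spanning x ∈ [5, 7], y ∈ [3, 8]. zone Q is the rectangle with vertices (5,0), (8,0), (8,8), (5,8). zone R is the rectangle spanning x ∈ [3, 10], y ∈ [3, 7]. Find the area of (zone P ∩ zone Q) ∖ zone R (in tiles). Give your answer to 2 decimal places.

2.00

|zone P ∩ zone Q| = 10.
|(zone P ∩ zone Q) ∩ zone R| = 8.
|(zone P ∩ zone Q) ∖ zone R| = 10 − 8 = 2.00.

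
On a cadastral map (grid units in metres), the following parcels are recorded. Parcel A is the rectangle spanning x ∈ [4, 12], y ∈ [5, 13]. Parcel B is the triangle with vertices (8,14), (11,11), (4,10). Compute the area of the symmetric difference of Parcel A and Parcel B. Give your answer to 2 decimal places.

|Parcel A| = 64, |Parcel B| = 12, |Parcel A∩Parcel B| = 11.
|Parcel A △ Parcel B| = |Parcel A| + |Parcel B| − 2·|Parcel A∩Parcel B| = 64 + 12 − 22 = 54.00.

54.00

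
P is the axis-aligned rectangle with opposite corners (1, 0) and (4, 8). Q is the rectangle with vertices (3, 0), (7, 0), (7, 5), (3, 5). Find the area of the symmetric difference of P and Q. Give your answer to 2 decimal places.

|P∩Q|: x∈[3,4], y∈[0,5] → 1·5 = 5.
|P △ Q| = |P| + |Q| − 2·|P∩Q| = 24 + 20 − 10 = 34.00.

34.00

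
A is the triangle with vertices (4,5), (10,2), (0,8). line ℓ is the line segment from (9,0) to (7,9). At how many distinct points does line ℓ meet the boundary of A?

The segment meets the boundary at (8.333,3), (8.375,2.812).

2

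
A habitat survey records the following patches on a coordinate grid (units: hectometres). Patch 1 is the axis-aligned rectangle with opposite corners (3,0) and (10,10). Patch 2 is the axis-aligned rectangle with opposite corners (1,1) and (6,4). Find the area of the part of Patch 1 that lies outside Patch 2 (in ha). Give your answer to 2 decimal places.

|Patch 1∩Patch 2|: x∈[3,6], y∈[1,4] → 3·3 = 9.
|Patch 1| = 70.
|Patch 1 ∖ Patch 2| = |Patch 1| − |Patch 1∩Patch 2| = 70 − 9 = 61.00.

61.00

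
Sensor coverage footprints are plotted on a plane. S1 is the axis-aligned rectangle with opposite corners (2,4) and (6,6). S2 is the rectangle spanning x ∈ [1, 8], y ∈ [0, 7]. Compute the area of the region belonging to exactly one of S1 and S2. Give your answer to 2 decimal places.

|S1∩S2|: x∈[2,6], y∈[4,6] → 4·2 = 8.
|S1 △ S2| = |S1| + |S2| − 2·|S1∩S2| = 8 + 49 − 16 = 41.00.

41.00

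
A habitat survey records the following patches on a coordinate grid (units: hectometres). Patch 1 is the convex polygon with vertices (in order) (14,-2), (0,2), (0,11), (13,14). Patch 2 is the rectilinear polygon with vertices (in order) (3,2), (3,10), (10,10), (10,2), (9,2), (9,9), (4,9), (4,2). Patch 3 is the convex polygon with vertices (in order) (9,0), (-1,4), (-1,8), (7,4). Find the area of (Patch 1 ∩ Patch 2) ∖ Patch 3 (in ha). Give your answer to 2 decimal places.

|Patch 1 ∩ Patch 2| = 21.
|(Patch 1 ∩ Patch 2) ∩ Patch 3| = 3.55.
|(Patch 1 ∩ Patch 2) ∖ Patch 3| = 21 − 3.55 = 17.45.

17.45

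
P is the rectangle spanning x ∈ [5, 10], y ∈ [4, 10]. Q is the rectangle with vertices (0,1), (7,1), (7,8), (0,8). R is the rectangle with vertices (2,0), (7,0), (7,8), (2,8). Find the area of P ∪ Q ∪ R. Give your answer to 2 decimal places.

By inclusion–exclusion:
Individual areas: |P| = 30, |Q| = 49, |R| = 40.
|P∩Q|: x∈[5,7], y∈[4,8] → 2·4 = 8.
|P∩R|: x∈[5,7], y∈[4,8] → 2·4 = 8.
|Q∩R|: x∈[2,7], y∈[1,8] → 5·7 = 35.
|P∩Q∩R| = 8.
|P ∪ Q ∪ R| = 119 − 51 + 8 = 76.00.

76.00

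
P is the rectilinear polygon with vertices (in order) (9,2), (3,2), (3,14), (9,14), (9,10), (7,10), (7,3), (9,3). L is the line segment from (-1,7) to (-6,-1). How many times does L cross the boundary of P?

The segment lies entirely outside P and never meets its boundary.

0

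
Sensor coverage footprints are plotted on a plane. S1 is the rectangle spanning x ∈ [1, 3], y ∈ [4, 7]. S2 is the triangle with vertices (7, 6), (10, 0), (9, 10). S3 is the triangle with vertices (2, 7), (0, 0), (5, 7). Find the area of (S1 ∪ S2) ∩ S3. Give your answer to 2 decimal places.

The region (S1 ∪ S2) ∩ S3 is the polygon with vertices (3,4.2), (2.857,4), (1.143,4), (2,7), (3,7).
By the shoelace formula its area is 4.27.

4.27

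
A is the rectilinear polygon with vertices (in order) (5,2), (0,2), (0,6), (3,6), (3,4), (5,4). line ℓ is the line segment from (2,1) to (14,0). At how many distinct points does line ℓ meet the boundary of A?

0

The segment lies entirely outside A and never meets its boundary.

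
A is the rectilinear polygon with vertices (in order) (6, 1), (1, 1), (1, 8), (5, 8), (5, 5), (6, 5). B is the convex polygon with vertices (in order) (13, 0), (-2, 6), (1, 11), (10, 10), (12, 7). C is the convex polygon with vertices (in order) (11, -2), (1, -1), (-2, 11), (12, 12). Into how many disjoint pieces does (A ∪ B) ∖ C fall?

(A ∪ B) ∖ C splits into 2 disjoint pieces (area 1.2663, area 7.1658).

2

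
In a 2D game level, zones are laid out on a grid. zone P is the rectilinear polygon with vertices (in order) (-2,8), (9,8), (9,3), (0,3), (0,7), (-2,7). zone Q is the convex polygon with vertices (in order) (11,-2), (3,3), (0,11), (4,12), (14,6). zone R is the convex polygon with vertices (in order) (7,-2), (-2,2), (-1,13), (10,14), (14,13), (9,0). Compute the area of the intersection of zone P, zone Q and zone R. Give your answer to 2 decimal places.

34.69

The intersection is the polygon with vertices (9,3), (3,3), (1.125,8), (9,8).
By the shoelace formula its area is 34.69.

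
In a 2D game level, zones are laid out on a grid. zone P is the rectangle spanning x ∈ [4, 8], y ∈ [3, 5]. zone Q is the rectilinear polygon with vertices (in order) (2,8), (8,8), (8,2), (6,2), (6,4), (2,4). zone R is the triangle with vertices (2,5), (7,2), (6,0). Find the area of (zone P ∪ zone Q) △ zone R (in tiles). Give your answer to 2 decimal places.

|zone P ∪ zone Q| = 30.
|(zone P ∪ zone Q) ∩ zone R| = 1.2667.
|(zone P ∪ zone Q) △ zone R| = 30 + 6.5 − 2.5333 = 33.97.

33.97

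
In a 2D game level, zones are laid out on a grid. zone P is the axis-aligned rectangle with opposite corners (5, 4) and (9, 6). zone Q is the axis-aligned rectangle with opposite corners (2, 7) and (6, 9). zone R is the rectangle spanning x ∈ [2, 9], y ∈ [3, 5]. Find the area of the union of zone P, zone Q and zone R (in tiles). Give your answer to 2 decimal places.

By inclusion–exclusion:
Individual areas: |zone P| = 8, |zone Q| = 8, |zone R| = 14.
|zone P∩zone Q| = 0 (no overlap).
|zone P∩zone R|: x∈[5,9], y∈[4,5] → 4·1 = 4.
|zone Q∩zone R| = 0 (no overlap).
|zone P∩zone Q∩zone R| = 0.
|zone P ∪ zone Q ∪ zone R| = 30 − 4 + 0 = 26.00.

26.00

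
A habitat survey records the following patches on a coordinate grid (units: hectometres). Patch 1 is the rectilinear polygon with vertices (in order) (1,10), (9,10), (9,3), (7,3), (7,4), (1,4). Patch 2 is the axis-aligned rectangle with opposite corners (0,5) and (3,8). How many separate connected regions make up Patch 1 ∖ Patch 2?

Patch 1 ∖ Patch 2 is a single connected region.

1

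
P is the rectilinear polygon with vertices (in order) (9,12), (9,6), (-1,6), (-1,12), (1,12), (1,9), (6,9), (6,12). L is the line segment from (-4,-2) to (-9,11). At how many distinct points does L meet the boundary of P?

The segment lies entirely outside P and never meets its boundary.

0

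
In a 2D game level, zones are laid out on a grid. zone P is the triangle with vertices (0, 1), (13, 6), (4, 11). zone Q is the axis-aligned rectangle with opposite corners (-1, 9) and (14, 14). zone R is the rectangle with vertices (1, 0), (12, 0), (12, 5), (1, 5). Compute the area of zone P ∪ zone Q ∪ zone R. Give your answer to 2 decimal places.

By inclusion–exclusion:
Individual areas: |zone P| = 55, |zone Q| = 75, |zone R| = 55.
|zone P∩zone Q| = 4.4.
|zone P∩zone R| = 16.5423.
|zone Q∩zone R| = 0 (no overlap).
|zone P∩zone Q∩zone R| = 0.
|zone P ∪ zone Q ∪ zone R| = 185 − 20.9423 + 0 = 164.06.

164.06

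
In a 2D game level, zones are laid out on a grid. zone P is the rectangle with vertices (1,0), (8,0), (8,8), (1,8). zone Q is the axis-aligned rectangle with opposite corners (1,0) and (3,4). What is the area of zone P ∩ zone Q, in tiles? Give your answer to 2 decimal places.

8.00

|zone P∩zone Q|: x∈[1,3], y∈[0,4] → 2·4 = 8.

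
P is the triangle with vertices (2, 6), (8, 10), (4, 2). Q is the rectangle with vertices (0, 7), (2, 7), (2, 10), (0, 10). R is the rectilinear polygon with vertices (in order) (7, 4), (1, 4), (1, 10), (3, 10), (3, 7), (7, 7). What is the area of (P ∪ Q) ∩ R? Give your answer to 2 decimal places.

12.50

|P ∪ Q| = 22.
|(P ∪ Q) ∩ R| = 12.50.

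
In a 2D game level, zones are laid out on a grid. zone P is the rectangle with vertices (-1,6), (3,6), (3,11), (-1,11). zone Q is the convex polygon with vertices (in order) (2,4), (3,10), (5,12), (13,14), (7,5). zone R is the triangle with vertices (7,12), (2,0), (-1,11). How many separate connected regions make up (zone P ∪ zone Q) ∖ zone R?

(zone P ∪ zone Q) ∖ zone R splits into 2 disjoint pieces (area 3.4091, area 34.4221).

2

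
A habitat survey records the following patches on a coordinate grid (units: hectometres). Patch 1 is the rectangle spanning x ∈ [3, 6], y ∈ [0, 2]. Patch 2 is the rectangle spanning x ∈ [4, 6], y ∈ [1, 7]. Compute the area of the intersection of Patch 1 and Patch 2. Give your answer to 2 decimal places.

|Patch 1∩Patch 2|: x∈[4,6], y∈[1,2] → 2·1 = 2.

2.00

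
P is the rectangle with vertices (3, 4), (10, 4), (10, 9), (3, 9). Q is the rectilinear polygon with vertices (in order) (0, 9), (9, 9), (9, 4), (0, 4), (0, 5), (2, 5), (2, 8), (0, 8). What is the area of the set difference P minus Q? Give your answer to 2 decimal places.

|P| = 35, |P∩Q| = 30.
|P ∖ Q| = |P| − |P∩Q| = 35 − 30 = 5.00.

5.00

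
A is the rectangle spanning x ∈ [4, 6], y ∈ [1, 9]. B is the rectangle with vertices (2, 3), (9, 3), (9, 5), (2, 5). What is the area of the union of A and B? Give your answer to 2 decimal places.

26.00

By inclusion–exclusion:
Individual areas: |A| = 16, |B| = 14.
|A∩B|: x∈[4,6], y∈[3,5] → 2·2 = 4.
|A ∪ B| = 30 − 4 = 26.00.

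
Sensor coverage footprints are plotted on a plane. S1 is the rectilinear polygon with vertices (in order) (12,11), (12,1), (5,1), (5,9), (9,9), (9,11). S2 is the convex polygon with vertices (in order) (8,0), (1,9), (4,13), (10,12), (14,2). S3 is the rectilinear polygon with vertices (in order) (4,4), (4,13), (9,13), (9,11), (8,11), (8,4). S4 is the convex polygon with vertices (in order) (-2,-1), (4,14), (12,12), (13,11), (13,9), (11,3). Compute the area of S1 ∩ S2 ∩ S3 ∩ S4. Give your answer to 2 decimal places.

15.00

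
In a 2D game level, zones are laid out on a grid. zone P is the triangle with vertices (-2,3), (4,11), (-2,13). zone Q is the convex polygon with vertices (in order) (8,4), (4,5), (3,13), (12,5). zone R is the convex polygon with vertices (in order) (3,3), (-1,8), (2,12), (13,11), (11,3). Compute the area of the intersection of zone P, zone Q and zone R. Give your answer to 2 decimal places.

0.42

The intersection is the polygon with vertices (3.357,10.143), (3.217,11.261), (4,11).
By the shoelace formula its area is 0.42.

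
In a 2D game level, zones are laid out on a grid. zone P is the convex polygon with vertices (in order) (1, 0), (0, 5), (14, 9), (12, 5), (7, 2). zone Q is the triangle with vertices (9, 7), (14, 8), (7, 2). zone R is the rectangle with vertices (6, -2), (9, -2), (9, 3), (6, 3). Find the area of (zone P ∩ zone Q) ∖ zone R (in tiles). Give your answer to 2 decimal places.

|zone P ∩ zone Q| = 11.3403.
|(zone P ∩ zone Q) ∩ zone R| = 0.3833.
|(zone P ∩ zone Q) ∖ zone R| = 11.3403 − 0.3833 = 10.96.

10.96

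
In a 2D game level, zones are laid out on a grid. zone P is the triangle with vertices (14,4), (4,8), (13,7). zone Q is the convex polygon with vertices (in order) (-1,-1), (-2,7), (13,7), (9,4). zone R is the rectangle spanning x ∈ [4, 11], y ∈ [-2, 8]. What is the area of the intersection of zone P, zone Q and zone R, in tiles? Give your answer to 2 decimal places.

The intersection is the polygon with vertices (11,7), (11,5.5), (10.739,5.304), (6.5,7).
By the shoelace formula its area is 4.01.

4.01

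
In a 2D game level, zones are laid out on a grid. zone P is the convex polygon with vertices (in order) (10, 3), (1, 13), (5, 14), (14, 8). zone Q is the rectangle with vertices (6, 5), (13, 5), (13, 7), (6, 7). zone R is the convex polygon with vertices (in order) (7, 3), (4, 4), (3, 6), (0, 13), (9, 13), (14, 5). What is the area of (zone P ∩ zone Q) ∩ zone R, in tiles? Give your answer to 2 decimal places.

The region (zone P ∩ zone Q) ∩ zone R is the polygon with vertices (12.75,7), (12.947,6.684), (11.6,5), (8.2,5), (6.4,7).
By the shoelace formula its area is 10.13.

10.13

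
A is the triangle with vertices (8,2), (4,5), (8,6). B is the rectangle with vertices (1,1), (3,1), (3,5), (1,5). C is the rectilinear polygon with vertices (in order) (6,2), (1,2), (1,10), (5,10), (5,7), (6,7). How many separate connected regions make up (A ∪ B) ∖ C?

2

(A ∪ B) ∖ C splits into 2 disjoint pieces (area 6, area 2).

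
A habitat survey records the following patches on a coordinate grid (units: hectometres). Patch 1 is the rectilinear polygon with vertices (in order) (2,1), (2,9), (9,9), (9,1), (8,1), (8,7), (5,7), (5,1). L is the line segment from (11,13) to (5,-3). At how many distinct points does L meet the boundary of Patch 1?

2

The segment meets the boundary at (8,5), (9,7.667).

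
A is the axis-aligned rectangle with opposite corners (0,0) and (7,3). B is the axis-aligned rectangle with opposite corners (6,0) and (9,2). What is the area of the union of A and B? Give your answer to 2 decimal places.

By inclusion–exclusion:
Individual areas: |A| = 21, |B| = 6.
|A∩B|: x∈[6,7], y∈[0,2] → 1·2 = 2.
|A ∪ B| = 27 − 2 = 25.00.

25.00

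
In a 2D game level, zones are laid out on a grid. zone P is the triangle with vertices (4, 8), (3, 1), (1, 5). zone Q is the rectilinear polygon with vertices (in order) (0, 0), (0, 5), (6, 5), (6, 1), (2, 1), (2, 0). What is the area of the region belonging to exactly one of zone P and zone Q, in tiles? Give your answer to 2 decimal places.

|zone P| = 9, |zone Q| = 26, |zone P∩zone Q| = 5.1429.
|zone P △ zone Q| = |zone P| + |zone Q| − 2·|zone P∩zone Q| = 9 + 26 − 10.2857 = 24.71.

24.71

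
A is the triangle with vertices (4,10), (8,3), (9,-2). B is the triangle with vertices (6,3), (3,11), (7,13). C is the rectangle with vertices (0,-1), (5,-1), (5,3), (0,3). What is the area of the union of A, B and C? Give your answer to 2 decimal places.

43.87

By inclusion–exclusion:
Individual areas: |A| = 6.5, |B| = 19, |C| = 20.
|A∩B| = 1.6261.
|A∩C| = 0.
|B∩C| = 0.
|A∩B∩C| = 0.
|A ∪ B ∪ C| = 45.5 − 1.6261 + 0 = 43.87.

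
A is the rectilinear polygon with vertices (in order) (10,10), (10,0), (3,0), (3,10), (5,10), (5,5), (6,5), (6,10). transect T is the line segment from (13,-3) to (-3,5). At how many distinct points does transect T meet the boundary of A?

2

The segment meets the boundary at (3,2), (7,0).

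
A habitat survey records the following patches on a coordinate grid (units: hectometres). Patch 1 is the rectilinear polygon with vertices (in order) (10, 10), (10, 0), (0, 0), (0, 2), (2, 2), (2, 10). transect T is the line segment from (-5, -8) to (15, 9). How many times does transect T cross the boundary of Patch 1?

The segment meets the boundary at (10,4.75), (4.412,0).

2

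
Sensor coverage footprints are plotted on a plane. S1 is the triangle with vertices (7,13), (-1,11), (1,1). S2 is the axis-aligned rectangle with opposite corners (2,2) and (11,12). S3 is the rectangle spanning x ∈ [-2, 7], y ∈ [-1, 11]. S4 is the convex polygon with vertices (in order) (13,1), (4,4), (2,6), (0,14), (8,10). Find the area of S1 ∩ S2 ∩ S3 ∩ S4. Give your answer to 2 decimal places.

The intersection is the polygon with vertices (2,11), (6,11), (3,5), (2,6).
By the shoelace formula its area is 14.50.

14.50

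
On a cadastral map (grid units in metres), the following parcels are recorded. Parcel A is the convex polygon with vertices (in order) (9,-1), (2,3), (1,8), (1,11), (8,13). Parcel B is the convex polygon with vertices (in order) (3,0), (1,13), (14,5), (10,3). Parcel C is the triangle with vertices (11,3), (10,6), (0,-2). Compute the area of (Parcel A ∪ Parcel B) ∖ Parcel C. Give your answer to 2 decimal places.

|Parcel A ∪ Parcel B| = 99.4136.
|(Parcel A ∪ Parcel B) ∩ Parcel C| = 14.8068.
|(Parcel A ∪ Parcel B) ∖ Parcel C| = 99.4136 − 14.8068 = 84.61.

84.61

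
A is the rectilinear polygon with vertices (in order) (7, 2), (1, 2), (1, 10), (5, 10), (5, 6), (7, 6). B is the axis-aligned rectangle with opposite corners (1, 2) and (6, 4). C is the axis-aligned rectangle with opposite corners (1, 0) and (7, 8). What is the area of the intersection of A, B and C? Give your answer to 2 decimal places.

10.00

The intersection is the polygon with vertices (1,4), (6,4), (6,2), (1,2).
By the shoelace formula its area is 10.00.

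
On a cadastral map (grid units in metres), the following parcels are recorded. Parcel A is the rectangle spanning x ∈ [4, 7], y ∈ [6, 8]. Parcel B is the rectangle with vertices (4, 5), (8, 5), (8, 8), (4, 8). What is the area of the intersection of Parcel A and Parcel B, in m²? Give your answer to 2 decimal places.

6.00

|Parcel A∩Parcel B|: x∈[4,7], y∈[6,8] → 3·2 = 6.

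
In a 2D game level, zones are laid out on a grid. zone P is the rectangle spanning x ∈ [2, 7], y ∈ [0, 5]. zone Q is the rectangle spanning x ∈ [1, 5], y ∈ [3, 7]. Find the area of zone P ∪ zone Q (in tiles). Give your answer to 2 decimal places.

35.00

By inclusion–exclusion:
Individual areas: |zone P| = 25, |zone Q| = 16.
|zone P∩zone Q|: x∈[2,5], y∈[3,5] → 3·2 = 6.
|zone P ∪ zone Q| = 41 − 6 = 35.00.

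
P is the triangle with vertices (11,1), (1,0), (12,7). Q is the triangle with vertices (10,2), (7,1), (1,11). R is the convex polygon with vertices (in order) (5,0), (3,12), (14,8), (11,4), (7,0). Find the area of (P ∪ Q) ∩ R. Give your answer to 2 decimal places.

|P ∪ Q| = 40.2025.
|(P ∪ Q) ∩ R| = 27.82.

27.82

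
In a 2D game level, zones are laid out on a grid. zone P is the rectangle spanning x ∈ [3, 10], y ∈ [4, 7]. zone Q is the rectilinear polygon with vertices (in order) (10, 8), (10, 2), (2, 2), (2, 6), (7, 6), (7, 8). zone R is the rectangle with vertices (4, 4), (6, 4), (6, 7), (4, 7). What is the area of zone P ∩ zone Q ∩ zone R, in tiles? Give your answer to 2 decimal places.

4.00

The intersection is the polygon with vertices (4,4), (4,6), (6,6), (6,4).
By the shoelace formula its area is 4.00.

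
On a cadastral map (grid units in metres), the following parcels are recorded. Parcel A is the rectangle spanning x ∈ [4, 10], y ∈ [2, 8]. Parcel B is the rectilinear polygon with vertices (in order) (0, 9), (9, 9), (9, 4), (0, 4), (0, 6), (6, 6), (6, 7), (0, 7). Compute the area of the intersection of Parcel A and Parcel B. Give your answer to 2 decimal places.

18.00

The intersection is the polygon with vertices (4,8), (9,8), (9,4), (4,4), (4,6), (6,6), (6,7), (4,7).
By the shoelace formula its area is 18.00.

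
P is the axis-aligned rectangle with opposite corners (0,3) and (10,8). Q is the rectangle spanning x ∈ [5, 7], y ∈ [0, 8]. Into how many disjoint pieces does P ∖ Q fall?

P ∖ Q splits into 2 disjoint pieces (area 15, area 25).

2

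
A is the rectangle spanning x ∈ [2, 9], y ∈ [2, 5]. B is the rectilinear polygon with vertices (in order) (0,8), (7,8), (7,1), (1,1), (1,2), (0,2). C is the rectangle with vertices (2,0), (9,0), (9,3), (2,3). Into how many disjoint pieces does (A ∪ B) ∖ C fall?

(A ∪ B) ∖ C is a single connected region.

1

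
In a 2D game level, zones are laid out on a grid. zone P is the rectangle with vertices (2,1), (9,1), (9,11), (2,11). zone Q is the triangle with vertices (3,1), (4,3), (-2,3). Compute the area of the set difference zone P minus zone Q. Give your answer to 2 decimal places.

67.20

|zone P| = 70, |zone P∩zone Q| = 2.8.
|zone P ∖ zone Q| = |zone P| − |zone P∩zone Q| = 70 − 2.8 = 67.20.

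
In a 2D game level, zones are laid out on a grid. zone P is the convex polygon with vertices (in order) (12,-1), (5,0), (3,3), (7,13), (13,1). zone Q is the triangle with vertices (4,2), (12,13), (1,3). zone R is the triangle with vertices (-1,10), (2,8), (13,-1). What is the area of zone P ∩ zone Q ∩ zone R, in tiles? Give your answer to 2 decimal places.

The intersection is the polygon with vertices (4.368,6.062), (5.99,4.736), (5.884,4.591), (4.203,5.912).
By the shoelace formula its area is 0.42.

0.42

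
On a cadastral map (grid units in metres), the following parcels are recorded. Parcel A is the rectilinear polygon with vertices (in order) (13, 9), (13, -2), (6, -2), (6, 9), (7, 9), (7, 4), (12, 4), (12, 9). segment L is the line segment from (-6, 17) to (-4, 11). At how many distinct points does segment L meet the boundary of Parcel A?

The segment lies entirely outside Parcel A and never meets its boundary.

0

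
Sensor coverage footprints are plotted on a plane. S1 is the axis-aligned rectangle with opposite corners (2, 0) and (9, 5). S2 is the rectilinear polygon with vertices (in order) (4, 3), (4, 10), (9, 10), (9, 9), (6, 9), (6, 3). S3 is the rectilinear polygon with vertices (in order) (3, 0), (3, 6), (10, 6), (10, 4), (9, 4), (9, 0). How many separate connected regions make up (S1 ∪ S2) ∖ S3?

2

(S1 ∪ S2) ∖ S3 splits into 2 disjoint pieces (area 5, area 11).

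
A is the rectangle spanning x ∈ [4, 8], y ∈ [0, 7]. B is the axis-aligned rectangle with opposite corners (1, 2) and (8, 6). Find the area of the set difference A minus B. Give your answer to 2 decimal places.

12.00

|A∩B|: x∈[4,8], y∈[2,6] → 4·4 = 16.
|A| = 28.
|A ∖ B| = |A| − |A∩B| = 28 − 16 = 12.00.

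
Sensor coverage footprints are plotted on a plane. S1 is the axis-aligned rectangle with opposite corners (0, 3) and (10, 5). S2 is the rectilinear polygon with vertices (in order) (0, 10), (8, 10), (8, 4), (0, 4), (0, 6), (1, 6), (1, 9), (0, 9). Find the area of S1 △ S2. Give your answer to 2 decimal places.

49.00

|S1| = 20, |S2| = 45, |S1∩S2| = 8.
|S1 △ S2| = |S1| + |S2| − 2·|S1∩S2| = 20 + 45 − 16 = 49.00.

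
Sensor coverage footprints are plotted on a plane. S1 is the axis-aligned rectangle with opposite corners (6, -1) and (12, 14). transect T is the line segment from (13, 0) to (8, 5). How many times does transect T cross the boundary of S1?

The segment meets the boundary at (12,1).

1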